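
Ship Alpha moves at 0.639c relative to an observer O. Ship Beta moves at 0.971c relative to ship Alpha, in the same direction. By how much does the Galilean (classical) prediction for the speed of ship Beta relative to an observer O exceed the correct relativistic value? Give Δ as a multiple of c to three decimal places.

Δ = 0.616c

Galilean: u_cl = 0.971 + 0.639 = 1.6100.
Relativistic: u_rel = (0.971 + 0.639) / (1 + 0.971·0.639) = 1.6100/1.6205 = 0.9935.
Δ = 1.6100 − 0.9935 = 0.6165.
(The classical prediction exceeds c; the relativistic result does not.)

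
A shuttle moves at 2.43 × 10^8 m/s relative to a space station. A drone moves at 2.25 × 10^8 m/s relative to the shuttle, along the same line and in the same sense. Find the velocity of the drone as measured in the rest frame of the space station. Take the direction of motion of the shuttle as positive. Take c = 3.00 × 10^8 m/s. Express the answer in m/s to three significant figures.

2.91 × 10^8 m/s

In units of c (dividing by 3.00 × 10^8 m/s): v = 0.810, u' = 0.750.
u = (u' + v)/(1 + u'v/c²):
u = (0.750 + 0.810) / (1 + 0.750·0.810) = 1.5600/1.6075 = 0.9705
Converting back: u = 0.9705 × 3.00 × 10^8 m/s.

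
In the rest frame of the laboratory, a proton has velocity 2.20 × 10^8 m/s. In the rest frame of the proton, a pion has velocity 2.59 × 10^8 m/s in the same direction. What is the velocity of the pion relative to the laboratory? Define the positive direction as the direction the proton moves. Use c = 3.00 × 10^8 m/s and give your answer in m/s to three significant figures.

2.93 × 10^8 m/s

In units of c (dividing by 3.00 × 10^8 m/s): v = 0.733, u' = 0.863.
u = (u' + v)/(1 + u'v/c²):
u = (0.863 + 0.733) / (1 + 0.863·0.733) = 1.5967/1.6331 = 0.9777
(Galilean addition would give +1.597c, exceeding c.)
Converting back: u = 0.9777 × 3.00 × 10^8 m/s.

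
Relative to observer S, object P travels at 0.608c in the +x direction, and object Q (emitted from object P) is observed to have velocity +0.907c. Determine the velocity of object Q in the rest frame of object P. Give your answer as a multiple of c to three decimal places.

+0.667c

Invert the composition law: u' = (u − v)/(1 − uv/c²).
u' = (0.907 − 0.608) / (1 − (0.907)(0.608)) = 0.2990/0.4485 = 0.6666.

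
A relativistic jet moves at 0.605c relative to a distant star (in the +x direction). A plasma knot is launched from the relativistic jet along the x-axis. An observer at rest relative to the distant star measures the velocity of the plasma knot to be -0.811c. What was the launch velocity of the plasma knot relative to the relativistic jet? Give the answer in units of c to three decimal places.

Invert the composition law: u' = (u − v)/(1 − uv/c²).
u' = (-0.811 − 0.605) / (1 − (-0.811)(0.605)) = -1.4160/1.4907 = -0.9499.

-0.950c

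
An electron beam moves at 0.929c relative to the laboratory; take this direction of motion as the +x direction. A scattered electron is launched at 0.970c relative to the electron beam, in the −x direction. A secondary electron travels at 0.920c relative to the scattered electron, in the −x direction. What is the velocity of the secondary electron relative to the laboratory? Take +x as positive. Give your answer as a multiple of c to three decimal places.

-0.966c

Apply u = (u' + v)/(1 + u'v/c²) successively, working outward toward the laboratory.
Start: velocity of the electron beam relative to the laboratory = 0.9290c.
Compose with the scattered electron (u' = -0.970 in the electron beam frame): u_1 = (-0.970 + 0.929) / (1 + (-0.970)·0.929) = -0.0410/0.0989 = -0.4147.
Compose with the secondary electron (u' = -0.920 in the scattered electron frame): u_2 = (-0.920 + (-0.415)) / (1 + (-0.920)·(-0.415)) = -1.3347/1.3815 = -0.9661.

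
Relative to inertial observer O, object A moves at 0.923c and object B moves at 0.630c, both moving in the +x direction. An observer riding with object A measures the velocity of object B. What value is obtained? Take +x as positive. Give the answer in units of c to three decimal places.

β_A = 0.923, β_B = 0.630.
Transform to A's frame with the inverse velocity-addition law: u' = (u − v)/(1 − uv/c²), taking u = β_B and v = β_A.
u' = (0.630 − 0.923) / (1 − (0.923)(0.630)) = -0.2930/0.4185 = -0.7001.

-0.700c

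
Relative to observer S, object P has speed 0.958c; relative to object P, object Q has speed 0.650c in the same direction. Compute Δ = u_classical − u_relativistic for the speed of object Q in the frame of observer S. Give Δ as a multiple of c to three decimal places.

Δ = 0.617c

Galilean: u_cl = 0.650 + 0.958 = 1.6080.
Relativistic: u_rel = (0.650 + 0.958) / (1 + 0.650·0.958) = 1.6080/1.6227 = 0.9909.
Δ = 1.6080 − 0.9909 = 0.6171.
(The classical prediction exceeds c; the relativistic result does not.)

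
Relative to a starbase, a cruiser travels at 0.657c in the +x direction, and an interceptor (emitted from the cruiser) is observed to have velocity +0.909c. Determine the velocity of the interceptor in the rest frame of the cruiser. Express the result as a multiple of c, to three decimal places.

Invert the composition law: u' = (u − v)/(1 − uv/c²).
u' = (0.909 − 0.657) / (1 − (0.909)(0.657)) = 0.2520/0.4028 = 0.6256.

+0.626c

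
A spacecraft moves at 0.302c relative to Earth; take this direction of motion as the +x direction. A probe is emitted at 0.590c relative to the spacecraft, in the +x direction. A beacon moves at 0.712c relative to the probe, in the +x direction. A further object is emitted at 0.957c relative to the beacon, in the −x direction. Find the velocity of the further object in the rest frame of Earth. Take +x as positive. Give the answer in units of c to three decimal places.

Apply u = (u' + v)/(1 + u'v/c²) successively, working outward toward Earth.
Start: velocity of the spacecraft relative to Earth = 0.3020c.
Compose with the probe (u' = 0.590 in the spacecraft frame): u_1 = (0.590 + 0.302) / (1 + 0.590·0.302) = 0.8920/1.1782 = 0.7571.
Compose with the beacon (u' = 0.712 in the probe frame): u_2 = (0.712 + 0.757) / (1 + 0.712·0.757) = 1.4691/1.5391 = 0.9545.
Compose with the further object (u' = -0.957 in the beacon frame): u_3 = (-0.957 + 0.955) / (1 + (-0.957)·0.955) = -0.0025/0.0865 = -0.0284.

-0.028c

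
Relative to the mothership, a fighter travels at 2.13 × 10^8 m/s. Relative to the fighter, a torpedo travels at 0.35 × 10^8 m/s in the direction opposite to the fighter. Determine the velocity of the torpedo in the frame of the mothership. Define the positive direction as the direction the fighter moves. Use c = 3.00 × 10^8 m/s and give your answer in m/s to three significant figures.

+1.94 × 10^8 m/s

In units of c (dividing by 3.00 × 10^8 m/s): v = 0.710, u' = -0.117.
u = (u' + v)/(1 + u'v/c²):
u = (-0.117 + 0.710) / (1 + (-0.117)·0.710) = 0.5933/0.9172 = 0.6469
Converting back: u = 0.6469 × 3.00 × 10^8 m/s.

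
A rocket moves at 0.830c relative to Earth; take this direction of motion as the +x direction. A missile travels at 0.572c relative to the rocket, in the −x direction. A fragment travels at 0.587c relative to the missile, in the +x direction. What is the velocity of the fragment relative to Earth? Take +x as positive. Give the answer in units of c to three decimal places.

+0.837c

Apply u = (u' + v)/(1 + u'v/c²) successively, working outward toward Earth.
Start: velocity of the rocket relative to Earth = 0.8300c.
Compose with the missile (u' = -0.572 in the rocket frame): u_1 = (-0.572 + 0.830) / (1 + (-0.572)·0.830) = 0.2580/0.5252 = 0.4912.
Compose with the fragment (u' = 0.587 in the missile frame): u_2 = (0.587 + 0.491) / (1 + 0.587·0.491) = 1.0782/1.2883 = 0.8369.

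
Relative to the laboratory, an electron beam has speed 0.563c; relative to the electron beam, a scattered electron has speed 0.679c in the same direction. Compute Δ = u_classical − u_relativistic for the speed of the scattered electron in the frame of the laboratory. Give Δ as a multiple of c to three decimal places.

Δ = 0.343c

Galilean: u_cl = 0.679 + 0.563 = 1.2420.
Relativistic: u_rel = (0.679 + 0.563) / (1 + 0.679·0.563) = 1.2420/1.3823 = 0.8985.
Δ = 1.2420 − 0.8985 = 0.3435.
(The classical prediction exceeds c; the relativistic result does not.)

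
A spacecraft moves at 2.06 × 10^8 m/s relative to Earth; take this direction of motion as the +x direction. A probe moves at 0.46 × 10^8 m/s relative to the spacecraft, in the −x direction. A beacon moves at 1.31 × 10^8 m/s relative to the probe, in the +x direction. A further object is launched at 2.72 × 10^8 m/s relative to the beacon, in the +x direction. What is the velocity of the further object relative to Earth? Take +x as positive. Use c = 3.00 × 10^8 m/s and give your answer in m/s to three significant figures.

Apply u = (u' + v)/(1 + u'v/c²) successively, working outward toward Earth.
(Dividing each given speed by c = 3.00 × 10^8 m/s to work in units of c.)
Start: velocity of the spacecraft relative to Earth = 0.6867c.
Compose with the probe (u' = -0.153 in the spacecraft frame): u_1 = (-0.153 + 0.687) / (1 + (-0.153)·0.687) = 0.5333/0.8947 = 0.5961.
Compose with the beacon (u' = 0.437 in the probe frame): u_2 = (0.437 + 0.596) / (1 + 0.437·0.596) = 1.0328/1.2603 = 0.8195.
Compose with the further object (u' = 0.907 in the beacon frame): u_3 = (0.907 + 0.819) / (1 + 0.907·0.819) = 1.7261/1.7430 = 0.9903.
So u = 0.9903 × 3.00 × 10^8 m/s.

+2.97 × 10^8 m/s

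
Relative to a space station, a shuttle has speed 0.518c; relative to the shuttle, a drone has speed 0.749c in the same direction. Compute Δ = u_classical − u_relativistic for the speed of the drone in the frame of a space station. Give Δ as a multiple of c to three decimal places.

Galilean: u_cl = 0.749 + 0.518 = 1.2670.
Relativistic: u_rel = (0.749 + 0.518) / (1 + 0.749·0.518) = 1.2670/1.3880 = 0.9128.
Δ = 1.2670 − 0.9128 = 0.3542.
(The classical prediction exceeds c; the relativistic result does not.)

Δ = 0.354c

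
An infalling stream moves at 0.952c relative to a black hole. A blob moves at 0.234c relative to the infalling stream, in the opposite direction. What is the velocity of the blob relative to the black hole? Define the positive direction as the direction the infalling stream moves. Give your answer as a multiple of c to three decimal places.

+0.924c

With v = 0.952 and u' = -0.234 (in units of c),
u = (u' + v)/(1 + u'v/c²):
u = (-0.234 + 0.952) / (1 + (-0.234)·0.952) = 0.7180/0.7772 = 0.9238
(Galilean addition would give +0.718c.)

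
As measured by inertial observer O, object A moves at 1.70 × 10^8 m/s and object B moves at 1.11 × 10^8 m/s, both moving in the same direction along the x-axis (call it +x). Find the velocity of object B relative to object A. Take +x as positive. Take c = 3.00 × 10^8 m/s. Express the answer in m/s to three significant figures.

β_A = 0.567, β_B = 0.370 (dividing each by c = 3.00 × 10^8 m/s).
Transform to A's frame with the inverse velocity-addition law: u' = (u − v)/(1 − uv/c²), taking u = β_B and v = β_A.
u' = (0.370 − 0.567) / (1 − (0.567)(0.370)) = -0.1967/0.7903 = -0.2488.
u' = -0.2488 × 3.00 × 10^8 m/s.

-7.47 × 10^7 m/s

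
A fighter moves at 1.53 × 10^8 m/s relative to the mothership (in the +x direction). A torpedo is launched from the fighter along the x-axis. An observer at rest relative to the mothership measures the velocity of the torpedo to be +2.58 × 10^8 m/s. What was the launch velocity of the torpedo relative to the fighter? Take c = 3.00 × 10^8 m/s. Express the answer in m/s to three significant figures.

v = 0.510c, u = 0.860c.
Invert the composition law: u' = (u − v)/(1 − uv/c²).
u' = (0.860 − 0.510) / (1 − (0.860)(0.510)) = 0.3500/0.5614 = 0.6234.
u' = 0.6234 × 3.00 × 10^8 m/s.

+1.87 × 10^8 m/s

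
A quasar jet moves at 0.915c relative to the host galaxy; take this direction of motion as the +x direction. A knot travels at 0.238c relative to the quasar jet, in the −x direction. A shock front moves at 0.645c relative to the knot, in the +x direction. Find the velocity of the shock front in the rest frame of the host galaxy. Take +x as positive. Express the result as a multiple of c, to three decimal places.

+0.969c

Apply u = (u' + v)/(1 + u'v/c²) successively, working outward toward the host galaxy.
Start: velocity of the quasar jet relative to the host galaxy = 0.9150c.
Compose with the knot (u' = -0.238 in the quasar jet frame): u_1 = (-0.238 + 0.915) / (1 + (-0.238)·0.915) = 0.6770/0.7822 = 0.8655.
Compose with the shock front (u' = 0.645 in the knot frame): u_2 = (0.645 + 0.865) / (1 + 0.645·0.865) = 1.5105/1.5582 = 0.9694.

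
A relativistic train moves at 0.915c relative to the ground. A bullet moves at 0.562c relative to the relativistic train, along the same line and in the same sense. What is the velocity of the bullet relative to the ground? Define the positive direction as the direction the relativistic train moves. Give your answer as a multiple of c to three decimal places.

0.975c

With v = 0.915 and u' = 0.562 (in units of c),
u = (u' + v)/(1 + u'v/c²):
u = (0.562 + 0.915) / (1 + 0.562·0.915) = 1.4770/1.5142 = 0.9754
(Galilean addition would give +1.477c, exceeding c.)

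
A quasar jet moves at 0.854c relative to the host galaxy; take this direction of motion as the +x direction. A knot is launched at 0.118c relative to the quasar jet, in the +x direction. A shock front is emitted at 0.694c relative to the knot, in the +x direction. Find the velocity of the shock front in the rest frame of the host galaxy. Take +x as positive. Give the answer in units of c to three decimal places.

0.978c

Apply u = (u' + v)/(1 + u'v/c²) successively, working outward toward the host galaxy.
Start: velocity of the quasar jet relative to the host galaxy = 0.8540c.
Compose with the knot (u' = 0.118 in the quasar jet frame): u_1 = (0.118 + 0.854) / (1 + 0.118·0.854) = 0.9720/1.1008 = 0.8830.
Compose with the shock front (u' = 0.694 in the knot frame): u_2 = (0.694 + 0.883) / (1 + 0.694·0.883) = 1.5770/1.6128 = 0.9778.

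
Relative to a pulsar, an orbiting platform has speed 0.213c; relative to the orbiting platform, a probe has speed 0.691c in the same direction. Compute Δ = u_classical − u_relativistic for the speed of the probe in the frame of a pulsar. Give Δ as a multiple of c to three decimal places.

Galilean: u_cl = 0.691 + 0.213 = 0.9040.
Relativistic: u_rel = (0.691 + 0.213) / (1 + 0.691·0.213) = 0.9040/1.1472 = 0.7880.
Δ = 0.9040 − 0.7880 = 0.1160.

Δ = 0.116c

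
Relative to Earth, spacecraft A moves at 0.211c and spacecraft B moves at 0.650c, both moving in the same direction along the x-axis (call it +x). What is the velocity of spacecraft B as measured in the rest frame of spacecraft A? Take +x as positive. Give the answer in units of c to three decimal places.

+0.509c

β_A = 0.211, β_B = 0.650.
Transform to A's frame with the inverse velocity-addition law: u' = (u − v)/(1 − uv/c²), taking u = β_B and v = β_A.
u' = (0.650 − 0.211) / (1 − (0.211)(0.650)) = 0.4390/0.8629 = 0.5088.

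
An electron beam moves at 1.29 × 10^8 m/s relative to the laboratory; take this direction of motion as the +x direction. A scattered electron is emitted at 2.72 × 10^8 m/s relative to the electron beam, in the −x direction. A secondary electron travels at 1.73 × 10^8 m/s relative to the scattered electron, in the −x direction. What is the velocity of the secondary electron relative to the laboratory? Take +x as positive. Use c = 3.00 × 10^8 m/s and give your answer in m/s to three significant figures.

-2.81 × 10^8 m/s

Apply u = (u' + v)/(1 + u'v/c²) successively, working outward toward the laboratory.
(Dividing each given speed by c = 3.00 × 10^8 m/s to work in units of c.)
Start: velocity of the electron beam relative to the laboratory = 0.4300c.
Compose with the scattered electron (u' = -0.907 in the electron beam frame): u_1 = (-0.907 + 0.430) / (1 + (-0.907)·0.430) = -0.4767/0.6101 = -0.7812.
Compose with the secondary electron (u' = -0.577 in the scattered electron frame): u_2 = (-0.577 + (-0.781)) / (1 + (-0.577)·(-0.781)) = -1.3579/1.4505 = -0.9362.
So u = -0.9362 × 3.00 × 10^8 m/s.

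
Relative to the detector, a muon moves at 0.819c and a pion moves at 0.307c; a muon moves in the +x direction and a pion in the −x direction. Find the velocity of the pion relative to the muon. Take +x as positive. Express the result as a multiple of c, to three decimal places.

β_A = 0.819, β_B = -0.307.
Transform to A's frame with the inverse velocity-addition law: u' = (u − v)/(1 − uv/c²), taking u = β_B and v = β_A.
u' = (-0.307 − 0.819) / (1 − (0.819)(-0.307)) = -1.1260/1.2514 = -0.8998.

-0.900c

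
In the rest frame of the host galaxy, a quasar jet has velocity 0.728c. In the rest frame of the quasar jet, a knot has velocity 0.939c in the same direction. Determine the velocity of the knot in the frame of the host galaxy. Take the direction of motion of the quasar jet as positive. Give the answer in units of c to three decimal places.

With v = 0.728 and u' = 0.939 (in units of c),
u = (u' + v)/(1 + u'v/c²):
u = (0.939 + 0.728) / (1 + 0.939·0.728) = 1.6670/1.6836 = 0.9901

0.990c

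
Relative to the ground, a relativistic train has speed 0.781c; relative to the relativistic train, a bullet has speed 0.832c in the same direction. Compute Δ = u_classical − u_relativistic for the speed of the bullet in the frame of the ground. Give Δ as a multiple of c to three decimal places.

Δ = 0.635c

Galilean: u_cl = 0.832 + 0.781 = 1.6130.
Relativistic: u_rel = (0.832 + 0.781) / (1 + 0.832·0.781) = 1.6130/1.6498 = 0.9777.
Δ = 1.6130 − 0.9777 = 0.6353.
(The classical prediction exceeds c; the relativistic result does not.)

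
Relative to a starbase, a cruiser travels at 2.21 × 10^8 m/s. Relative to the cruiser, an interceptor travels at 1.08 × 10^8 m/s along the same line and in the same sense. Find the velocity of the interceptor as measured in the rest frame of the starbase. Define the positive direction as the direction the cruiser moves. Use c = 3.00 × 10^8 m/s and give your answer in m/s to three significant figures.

In units of c (dividing by 3.00 × 10^8 m/s): v = 0.737, u' = 0.360.
u = (u' + v)/(1 + u'v/c²):
u = (0.360 + 0.737) / (1 + 0.360·0.737) = 1.0967/1.2652 = 0.8668
(Galilean addition would give +1.097c, exceeding c.)
Converting back: u = 0.8668 × 3.00 × 10^8 m/s.

2.60 × 10^8 m/s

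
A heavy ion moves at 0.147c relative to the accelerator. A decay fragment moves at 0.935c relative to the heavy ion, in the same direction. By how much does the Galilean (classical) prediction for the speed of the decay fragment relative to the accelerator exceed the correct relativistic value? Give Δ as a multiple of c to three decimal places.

Δ = 0.131c

Galilean: u_cl = 0.935 + 0.147 = 1.0820.
Relativistic: u_rel = (0.935 + 0.147) / (1 + 0.935·0.147) = 1.0820/1.1374 = 0.9513.
Δ = 1.0820 − 0.9513 = 0.1307.
(The classical prediction exceeds c; the relativistic result does not.)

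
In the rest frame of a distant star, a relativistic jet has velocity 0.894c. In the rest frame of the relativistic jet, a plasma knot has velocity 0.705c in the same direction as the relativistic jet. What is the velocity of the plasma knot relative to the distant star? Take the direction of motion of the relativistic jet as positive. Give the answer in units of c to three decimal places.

0.981c

With v = 0.894 and u' = 0.705 (in units of c),
u = (u' + v)/(1 + u'v/c²):
u = (0.705 + 0.894) / (1 + 0.705·0.894) = 1.5990/1.6303 = 0.9808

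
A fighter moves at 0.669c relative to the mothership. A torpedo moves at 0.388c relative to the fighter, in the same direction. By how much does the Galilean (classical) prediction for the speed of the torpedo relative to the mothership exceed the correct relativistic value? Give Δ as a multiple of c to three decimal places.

Δ = 0.218c

Galilean: u_cl = 0.388 + 0.669 = 1.0570.
Relativistic: u_rel = (0.388 + 0.669) / (1 + 0.388·0.669) = 1.0570/1.2596 = 0.8392.
Δ = 1.0570 − 0.8392 = 0.2178.
(The classical prediction exceeds c; the relativistic result does not.)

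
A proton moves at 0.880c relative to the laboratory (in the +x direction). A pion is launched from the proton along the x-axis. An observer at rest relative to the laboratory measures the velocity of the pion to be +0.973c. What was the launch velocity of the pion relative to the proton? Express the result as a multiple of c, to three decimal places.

+0.647c

Invert the composition law: u' = (u − v)/(1 − uv/c²).
u' = (0.973 − 0.880) / (1 − (0.973)(0.880)) = 0.0930/0.1438 = 0.6469.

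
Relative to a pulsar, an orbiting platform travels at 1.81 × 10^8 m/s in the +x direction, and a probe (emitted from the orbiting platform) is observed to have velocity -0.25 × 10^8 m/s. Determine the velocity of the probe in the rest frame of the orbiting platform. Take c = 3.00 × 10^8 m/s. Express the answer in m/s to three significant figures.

v = 0.603c, u = -0.083c.
Invert the composition law: u' = (u − v)/(1 − uv/c²).
u' = (-0.083 − 0.603) / (1 − (-0.083)(0.603)) = -0.6867/1.0503 = -0.6538.
u' = -0.6538 × 3.00 × 10^8 m/s.

-1.96 × 10^8 m/s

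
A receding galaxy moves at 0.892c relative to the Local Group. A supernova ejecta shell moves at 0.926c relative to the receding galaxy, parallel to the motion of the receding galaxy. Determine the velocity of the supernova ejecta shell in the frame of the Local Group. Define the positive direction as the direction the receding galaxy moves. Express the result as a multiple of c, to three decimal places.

With v = 0.892 and u' = 0.926 (in units of c),
u = (u' + v)/(1 + u'v/c²):
u = (0.926 + 0.892) / (1 + 0.926·0.892) = 1.8180/1.8260 = 0.9956

0.996c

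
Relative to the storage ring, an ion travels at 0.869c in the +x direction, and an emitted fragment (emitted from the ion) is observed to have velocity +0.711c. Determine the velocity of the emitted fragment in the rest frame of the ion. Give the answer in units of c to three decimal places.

Invert the composition law: u' = (u − v)/(1 − uv/c²).
u' = (0.711 − 0.869) / (1 − (0.711)(0.869)) = -0.1580/0.3821 = -0.4135.

-0.413c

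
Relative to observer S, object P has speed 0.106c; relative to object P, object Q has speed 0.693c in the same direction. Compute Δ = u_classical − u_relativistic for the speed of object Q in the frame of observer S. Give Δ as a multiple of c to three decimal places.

Δ = 0.055c

Galilean: u_cl = 0.693 + 0.106 = 0.7990.
Relativistic: u_rel = (0.693 + 0.106) / (1 + 0.693·0.106) = 0.7990/1.0735 = 0.7443.
Δ = 0.7990 − 0.7443 = 0.0547.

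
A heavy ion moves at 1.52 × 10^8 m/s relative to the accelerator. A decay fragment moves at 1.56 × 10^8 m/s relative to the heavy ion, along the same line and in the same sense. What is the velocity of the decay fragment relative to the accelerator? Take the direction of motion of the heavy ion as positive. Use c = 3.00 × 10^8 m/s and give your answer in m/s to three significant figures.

2.44 × 10^8 m/s

In units of c (dividing by 3.00 × 10^8 m/s): v = 0.507, u' = 0.520.
u = (u' + v)/(1 + u'v/c²):
u = (0.520 + 0.507) / (1 + 0.520·0.507) = 1.0267/1.2635 = 0.8126
Converting back: u = 0.8126 × 3.00 × 10^8 m/s.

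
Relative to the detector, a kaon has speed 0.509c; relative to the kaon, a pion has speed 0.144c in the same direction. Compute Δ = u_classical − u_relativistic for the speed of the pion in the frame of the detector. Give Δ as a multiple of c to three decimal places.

Δ = 0.045c

Galilean: u_cl = 0.144 + 0.509 = 0.6530.
Relativistic: u_rel = (0.144 + 0.509) / (1 + 0.144·0.509) = 0.6530/1.0733 = 0.6084.
Δ = 0.6530 − 0.6084 = 0.0446.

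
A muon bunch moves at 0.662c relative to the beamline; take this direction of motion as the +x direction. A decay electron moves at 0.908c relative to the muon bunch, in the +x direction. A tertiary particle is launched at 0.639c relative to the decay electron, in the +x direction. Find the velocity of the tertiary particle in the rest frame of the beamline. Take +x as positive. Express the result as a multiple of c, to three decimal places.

0.996c

Apply u = (u' + v)/(1 + u'v/c²) successively, working outward toward the beamline.
Start: velocity of the muon bunch relative to the beamline = 0.6620c.
Compose with the decay electron (u' = 0.908 in the muon bunch frame): u_1 = (0.908 + 0.662) / (1 + 0.908·0.662) = 1.5700/1.6011 = 0.9806.
Compose with the tertiary particle (u' = 0.639 in the decay electron frame): u_2 = (0.639 + 0.981) / (1 + 0.639·0.981) = 1.6196/1.6266 = 0.9957.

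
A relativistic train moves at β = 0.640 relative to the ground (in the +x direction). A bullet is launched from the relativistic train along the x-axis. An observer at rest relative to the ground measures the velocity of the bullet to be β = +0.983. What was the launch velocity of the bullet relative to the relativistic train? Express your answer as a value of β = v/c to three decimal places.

Invert the composition law: u' = (u − v)/(1 − uv/c²).
u' = (0.983 − 0.640) / (1 − (0.983)(0.640)) = 0.3430/0.3709 = 0.9248.

β = +0.925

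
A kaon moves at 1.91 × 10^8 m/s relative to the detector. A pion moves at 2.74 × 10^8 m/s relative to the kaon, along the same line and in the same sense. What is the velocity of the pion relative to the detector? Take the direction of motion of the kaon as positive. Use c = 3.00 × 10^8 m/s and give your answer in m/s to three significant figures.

In units of c (dividing by 3.00 × 10^8 m/s): v = 0.637, u' = 0.913.
u = (u' + v)/(1 + u'v/c²):
u = (0.913 + 0.637) / (1 + 0.913·0.637) = 1.5500/1.5815 = 0.9801
(Galilean addition would give +1.550c, exceeding c.)
Converting back: u = 0.9801 × 3.00 × 10^8 m/s.

2.94 × 10^8 m/s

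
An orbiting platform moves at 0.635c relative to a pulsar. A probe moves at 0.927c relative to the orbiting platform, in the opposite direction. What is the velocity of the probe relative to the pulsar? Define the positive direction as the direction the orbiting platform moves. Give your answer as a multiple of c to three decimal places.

With v = 0.635 and u' = -0.927 (in units of c),
u = (u' + v)/(1 + u'v/c²):
u = (-0.927 + 0.635) / (1 + (-0.927)·0.635) = -0.2920/0.4114 = -0.7098

-0.710c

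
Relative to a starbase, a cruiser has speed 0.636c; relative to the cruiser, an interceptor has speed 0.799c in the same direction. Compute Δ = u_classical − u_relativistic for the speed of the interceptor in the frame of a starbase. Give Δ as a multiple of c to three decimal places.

Δ = 0.484c

Galilean: u_cl = 0.799 + 0.636 = 1.4350.
Relativistic: u_rel = (0.799 + 0.636) / (1 + 0.799·0.636) = 1.4350/1.5082 = 0.9515.
Δ = 1.4350 − 0.9515 = 0.4835.
(The classical prediction exceeds c; the relativistic result does not.)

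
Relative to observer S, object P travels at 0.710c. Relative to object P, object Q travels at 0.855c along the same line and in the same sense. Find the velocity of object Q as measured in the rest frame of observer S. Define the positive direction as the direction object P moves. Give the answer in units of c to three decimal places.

With v = 0.710 and u' = 0.855 (in units of c),
u = (u' + v)/(1 + u'v/c²):
u = (0.855 + 0.710) / (1 + 0.855·0.710) = 1.5650/1.6071 = 0.9738

0.974c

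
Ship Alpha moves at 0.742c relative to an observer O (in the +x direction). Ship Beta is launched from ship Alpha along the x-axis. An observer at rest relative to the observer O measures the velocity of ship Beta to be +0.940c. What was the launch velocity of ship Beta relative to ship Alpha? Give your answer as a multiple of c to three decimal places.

Invert the composition law: u' = (u − v)/(1 − uv/c²).
u' = (0.940 − 0.742) / (1 − (0.940)(0.742)) = 0.1980/0.3025 = 0.6545.

+0.655c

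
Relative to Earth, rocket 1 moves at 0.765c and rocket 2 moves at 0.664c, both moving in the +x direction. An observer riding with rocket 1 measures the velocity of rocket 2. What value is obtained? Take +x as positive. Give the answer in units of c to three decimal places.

β_A = 0.765, β_B = 0.664.
Transform to A's frame with the inverse velocity-addition law: u' = (u − v)/(1 − uv/c²), taking u = β_B and v = β_A.
u' = (0.664 − 0.765) / (1 − (0.765)(0.664)) = -0.1010/0.4920 = -0.2053.

-0.205c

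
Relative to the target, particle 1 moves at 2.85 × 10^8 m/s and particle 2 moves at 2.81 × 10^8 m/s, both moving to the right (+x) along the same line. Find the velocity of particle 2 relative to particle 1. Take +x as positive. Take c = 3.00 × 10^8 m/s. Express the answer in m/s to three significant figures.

-3.63 × 10^7 m/s

β_A = 0.950, β_B = 0.937 (dividing each by c = 3.00 × 10^8 m/s).
Transform to A's frame with the inverse velocity-addition law: u' = (u − v)/(1 − uv/c²), taking u = β_B and v = β_A.
u' = (0.937 − 0.950) / (1 − (0.950)(0.937)) = -0.0133/0.1102 = -0.1210.
u' = -0.1210 × 3.00 × 10^8 m/s.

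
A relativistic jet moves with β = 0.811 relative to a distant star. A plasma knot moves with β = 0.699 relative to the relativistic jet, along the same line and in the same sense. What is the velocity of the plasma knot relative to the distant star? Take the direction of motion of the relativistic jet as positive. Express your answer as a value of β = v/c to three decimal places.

β = 0.964

With v = 0.811 and u' = 0.699 (in units of c),
u = (u' + v)/(1 + u'v/c²):
u = (0.699 + 0.811) / (1 + 0.699·0.811) = 1.5100/1.5669 = 0.9637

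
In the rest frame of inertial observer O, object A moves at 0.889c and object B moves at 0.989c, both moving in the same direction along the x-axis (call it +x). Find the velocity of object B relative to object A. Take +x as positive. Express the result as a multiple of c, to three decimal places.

+0.828c

β_A = 0.889, β_B = 0.989.
Transform to A's frame with the inverse velocity-addition law: u' = (u − v)/(1 − uv/c²), taking u = β_B and v = β_A.
u' = (0.989 − 0.889) / (1 − (0.889)(0.989)) = 0.1000/0.1208 = 0.8280.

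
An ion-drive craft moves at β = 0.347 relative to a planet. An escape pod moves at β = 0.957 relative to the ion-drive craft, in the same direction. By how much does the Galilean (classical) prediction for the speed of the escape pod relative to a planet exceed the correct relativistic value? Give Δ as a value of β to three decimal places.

Δ = 0.325

Galilean: u_cl = 0.957 + 0.347 = 1.3040.
Relativistic: u_rel = (0.957 + 0.347) / (1 + 0.957·0.347) = 1.3040/1.3321 = 0.9789.
Δ = 1.3040 − 0.9789 = 0.3251.
(The classical prediction exceeds c; the relativistic result does not.)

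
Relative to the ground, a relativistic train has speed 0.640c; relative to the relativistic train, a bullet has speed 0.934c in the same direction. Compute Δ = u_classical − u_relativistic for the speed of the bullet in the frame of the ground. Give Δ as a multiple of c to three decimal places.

Δ = 0.589c

Galilean: u_cl = 0.934 + 0.640 = 1.5740.
Relativistic: u_rel = (0.934 + 0.640) / (1 + 0.934·0.640) = 1.5740/1.5978 = 0.9851.
Δ = 1.5740 − 0.9851 = 0.5889.
(The classical prediction exceeds c; the relativistic result does not.)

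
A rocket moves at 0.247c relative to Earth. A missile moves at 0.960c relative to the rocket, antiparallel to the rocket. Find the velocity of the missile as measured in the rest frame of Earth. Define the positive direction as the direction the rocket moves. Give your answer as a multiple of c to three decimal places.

-0.935c

With v = 0.247 and u' = -0.960 (in units of c),
u = (u' + v)/(1 + u'v/c²):
u = (-0.960 + 0.247) / (1 + (-0.960)·0.247) = -0.7130/0.7629 = -0.9346
(Galilean addition would give -0.713c.)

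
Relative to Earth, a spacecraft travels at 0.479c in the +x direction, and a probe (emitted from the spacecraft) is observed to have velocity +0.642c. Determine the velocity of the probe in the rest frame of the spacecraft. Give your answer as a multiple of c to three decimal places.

Invert the composition law: u' = (u − v)/(1 − uv/c²).
u' = (0.642 − 0.479) / (1 − (0.642)(0.479)) = 0.1630/0.6925 = 0.2354.

+0.235c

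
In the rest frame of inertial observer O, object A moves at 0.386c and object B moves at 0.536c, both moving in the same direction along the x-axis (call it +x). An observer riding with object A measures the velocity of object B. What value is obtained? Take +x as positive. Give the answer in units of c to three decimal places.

+0.189c

β_A = 0.386, β_B = 0.536.
Transform to A's frame with the inverse velocity-addition law: u' = (u − v)/(1 − uv/c²), taking u = β_B and v = β_A.
u' = (0.536 − 0.386) / (1 − (0.386)(0.536)) = 0.1500/0.7931 = 0.1891.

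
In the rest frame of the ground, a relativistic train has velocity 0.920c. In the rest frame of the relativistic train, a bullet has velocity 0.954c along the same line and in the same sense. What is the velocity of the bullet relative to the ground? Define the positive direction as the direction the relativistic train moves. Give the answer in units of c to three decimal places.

With v = 0.920 and u' = 0.954 (in units of c),
u = (u' + v)/(1 + u'v/c²):
u = (0.954 + 0.920) / (1 + 0.954·0.920) = 1.8740/1.8777 = 0.9980
(Galilean addition would give +1.874c, exceeding c.)

0.998c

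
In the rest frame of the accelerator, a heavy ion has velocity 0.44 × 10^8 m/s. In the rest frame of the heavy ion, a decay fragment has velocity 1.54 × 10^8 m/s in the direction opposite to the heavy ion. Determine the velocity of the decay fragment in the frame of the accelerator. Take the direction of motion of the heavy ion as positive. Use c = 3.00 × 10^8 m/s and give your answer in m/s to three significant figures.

-1.19 × 10^8 m/s

In units of c (dividing by 3.00 × 10^8 m/s): v = 0.147, u' = -0.513.
u = (u' + v)/(1 + u'v/c²):
u = (-0.513 + 0.147) / (1 + (-0.513)·0.147) = -0.3667/0.9247 = -0.3965
(Galilean addition would give -0.367c.)
Converting back: u = -0.3965 × 3.00 × 10^8 m/s.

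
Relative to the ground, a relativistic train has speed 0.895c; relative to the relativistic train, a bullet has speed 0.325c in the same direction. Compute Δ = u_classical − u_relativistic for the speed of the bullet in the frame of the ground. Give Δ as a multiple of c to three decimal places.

Δ = 0.275c

Galilean: u_cl = 0.325 + 0.895 = 1.2200.
Relativistic: u_rel = (0.325 + 0.895) / (1 + 0.325·0.895) = 1.2200/1.2909 = 0.9451.
Δ = 1.2200 − 0.9451 = 0.2749.
(The classical prediction exceeds c; the relativistic result does not.)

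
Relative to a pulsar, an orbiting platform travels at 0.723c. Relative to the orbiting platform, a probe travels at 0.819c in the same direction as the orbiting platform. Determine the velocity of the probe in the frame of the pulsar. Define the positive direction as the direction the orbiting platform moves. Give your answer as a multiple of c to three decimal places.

With v = 0.723 and u' = 0.819 (in units of c),
u = (u' + v)/(1 + u'v/c²):
u = (0.819 + 0.723) / (1 + 0.819·0.723) = 1.5420/1.5921 = 0.9685
(Galilean addition would give +1.542c, exceeding c.)

0.969c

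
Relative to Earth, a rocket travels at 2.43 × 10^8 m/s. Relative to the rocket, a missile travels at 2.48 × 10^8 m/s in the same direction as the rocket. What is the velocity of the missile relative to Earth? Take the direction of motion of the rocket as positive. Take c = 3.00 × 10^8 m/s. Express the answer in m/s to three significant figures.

In units of c (dividing by 3.00 × 10^8 m/s): v = 0.810, u' = 0.827.
u = (u' + v)/(1 + u'v/c²):
u = (0.827 + 0.810) / (1 + 0.827·0.810) = 1.6367/1.6696 = 0.9803
Converting back: u = 0.9803 × 3.00 × 10^8 m/s.

2.94 × 10^8 m/s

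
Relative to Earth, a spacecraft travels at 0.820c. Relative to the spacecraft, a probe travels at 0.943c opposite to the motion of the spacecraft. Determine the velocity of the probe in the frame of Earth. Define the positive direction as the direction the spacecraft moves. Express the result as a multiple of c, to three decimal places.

With v = 0.820 and u' = -0.943 (in units of c),
u = (u' + v)/(1 + u'v/c²):
u = (-0.943 + 0.820) / (1 + (-0.943)·0.820) = -0.1230/0.2267 = -0.5425
(Galilean addition would give -0.123c.)

-0.542c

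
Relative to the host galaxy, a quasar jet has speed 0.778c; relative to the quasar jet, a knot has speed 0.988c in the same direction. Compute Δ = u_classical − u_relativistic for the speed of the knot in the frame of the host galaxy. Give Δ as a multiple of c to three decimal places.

Galilean: u_cl = 0.988 + 0.778 = 1.7660.
Relativistic: u_rel = (0.988 + 0.778) / (1 + 0.988·0.778) = 1.7660/1.7687 = 0.9985.
Δ = 1.7660 − 0.9985 = 0.7675.
(The classical prediction exceeds c; the relativistic result does not.)

Δ = 0.768c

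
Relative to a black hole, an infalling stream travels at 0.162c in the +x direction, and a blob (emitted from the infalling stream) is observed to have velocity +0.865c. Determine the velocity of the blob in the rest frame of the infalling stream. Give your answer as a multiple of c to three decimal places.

Invert the composition law: u' = (u − v)/(1 − uv/c²).
u' = (0.865 − 0.162) / (1 − (0.865)(0.162)) = 0.7030/0.8599 = 0.8176.

+0.818c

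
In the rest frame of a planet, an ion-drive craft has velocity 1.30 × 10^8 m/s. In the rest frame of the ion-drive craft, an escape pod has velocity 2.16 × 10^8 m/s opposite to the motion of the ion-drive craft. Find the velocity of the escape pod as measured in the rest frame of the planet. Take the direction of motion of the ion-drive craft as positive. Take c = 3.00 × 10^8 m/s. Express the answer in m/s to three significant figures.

-1.25 × 10^8 m/s

In units of c (dividing by 3.00 × 10^8 m/s): v = 0.433, u' = -0.720.
u = (u' + v)/(1 + u'v/c²):
u = (-0.720 + 0.433) / (1 + (-0.720)·0.433) = -0.2867/0.6880 = -0.4167
Converting back: u = -0.4167 × 3.00 × 10^8 m/s.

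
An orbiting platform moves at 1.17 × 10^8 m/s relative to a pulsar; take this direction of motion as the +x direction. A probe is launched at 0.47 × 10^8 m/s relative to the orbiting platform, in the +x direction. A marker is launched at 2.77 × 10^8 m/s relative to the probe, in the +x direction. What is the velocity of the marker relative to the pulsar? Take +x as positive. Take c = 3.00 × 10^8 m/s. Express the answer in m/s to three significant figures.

Apply u = (u' + v)/(1 + u'v/c²) successively, working outward toward the pulsar.
(Dividing each given speed by c = 3.00 × 10^8 m/s to work in units of c.)
Start: velocity of the orbiting platform relative to the pulsar = 0.3900c.
Compose with the probe (u' = 0.157 in the orbiting platform frame): u_1 = (0.157 + 0.390) / (1 + 0.157·0.390) = 0.5467/1.0611 = 0.5152.
Compose with the marker (u' = 0.923 in the probe frame): u_2 = (0.923 + 0.515) / (1 + 0.923·0.515) = 1.4385/1.4757 = 0.9748.
So u = 0.9748 × 3.00 × 10^8 m/s.

2.92 × 10^8 m/s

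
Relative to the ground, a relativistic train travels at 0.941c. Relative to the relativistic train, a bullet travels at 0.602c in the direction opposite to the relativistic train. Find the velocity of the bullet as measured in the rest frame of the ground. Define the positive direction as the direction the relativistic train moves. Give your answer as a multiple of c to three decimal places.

+0.782c

With v = 0.941 and u' = -0.602 (in units of c),
u = (u' + v)/(1 + u'v/c²):
u = (-0.602 + 0.941) / (1 + (-0.602)·0.941) = 0.3390/0.4335 = 0.7820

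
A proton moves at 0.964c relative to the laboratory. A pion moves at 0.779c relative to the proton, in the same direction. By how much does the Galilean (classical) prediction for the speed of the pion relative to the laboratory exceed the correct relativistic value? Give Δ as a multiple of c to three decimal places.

Δ = 0.748c

Galilean: u_cl = 0.779 + 0.964 = 1.7430.
Relativistic: u_rel = (0.779 + 0.964) / (1 + 0.779·0.964) = 1.7430/1.7510 = 0.9955.
Δ = 1.7430 − 0.9955 = 0.7475.
(The classical prediction exceeds c; the relativistic result does not.)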